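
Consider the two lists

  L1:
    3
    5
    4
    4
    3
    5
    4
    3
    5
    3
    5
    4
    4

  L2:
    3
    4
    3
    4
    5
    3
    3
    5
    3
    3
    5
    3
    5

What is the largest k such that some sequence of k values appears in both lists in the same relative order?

9

Match 3 at L1[1]=L2[1], then 4 at L1[3]=L2[2], then 4 at L1[4]=L2[4], then 3 at L1[5]=L2[7], then 5 at L1[6]=L2[8], then 3 at L1[8]=L2[10], then 5 at L1[9]=L2[11], then 3 at L1[10]=L2[12], then 5 at L1[11]=L2[13] — 9 values in the same relative order in both, and the DP table's final entry dp[13][13] is also 9, so no common subsequence is longer.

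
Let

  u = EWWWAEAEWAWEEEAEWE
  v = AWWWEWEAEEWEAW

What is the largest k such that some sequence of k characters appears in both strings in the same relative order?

11

Match W at u[2]=v[2] → W at u[3]=v[3] → W at u[4]=v[4] → E at u[6]=v[5] → E at u[8]=v[7] → A at u[10]=v[8] → E at u[12]=v[9] → E at u[13]=v[10] → E at u[14]=v[12] → A at u[15]=v[13] → W at u[17]=v[14] — 11 characters in the same relative order in both. dp[18][14] = 11 confirms this is the maximum.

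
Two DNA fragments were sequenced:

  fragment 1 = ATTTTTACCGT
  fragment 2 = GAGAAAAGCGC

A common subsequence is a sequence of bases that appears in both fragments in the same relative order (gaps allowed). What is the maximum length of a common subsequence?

4

Pick A (fragment 1 #1, fragment 2 #6) → A (fragment 1 #7, fragment 2 #7) → C (fragment 1 #8, fragment 2 #9) → C (fragment 1 #9, fragment 2 #11); all 4 bases appear in both, in order. dp[11][11] = 4 confirms this is the maximum.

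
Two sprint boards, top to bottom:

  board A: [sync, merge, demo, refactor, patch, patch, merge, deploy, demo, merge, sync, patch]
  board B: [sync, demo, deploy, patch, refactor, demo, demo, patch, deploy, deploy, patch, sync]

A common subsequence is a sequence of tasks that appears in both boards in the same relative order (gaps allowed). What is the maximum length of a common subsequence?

Pick sync at board A[1]=board B[1], then demo at board A[3]=board B[2], then refactor at board A[4]=board B[5], then patch at board A[5]=board B[8], then patch at board A[6]=board B[11], then sync at board A[11]=board B[12]; all 6 tasks appear in both, in order. dp[12][12] = 6 confirms this is the maximum.

6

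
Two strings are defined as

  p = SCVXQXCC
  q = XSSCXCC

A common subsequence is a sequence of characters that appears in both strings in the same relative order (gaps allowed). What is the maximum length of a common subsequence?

5

Let dp[i][j] be the LCS length of the first i characters of p and the first j characters of q. dp[i][j] = dp[i-1][j-1]+1 when the i-th and j-th characters match, else max(dp[i-1][j], dp[i][j-1]).
    ·  X  S  S  C  X  C  C
 ·  0  0  0  0  0  0  0  0
 S  0  0  1  1  1  1  1  1
 C  0  0  1  1  2  2  2  2
 V  0  0  1  1  2  2  2  2
 X  0  1  1  1  2  3  3  3
 Q  0  1  1  1  2  3  3  3
 X  0  1  1  1  2  3  3  3
 C  0  1  1  1  2  3  4  4
 C  0  1  1  1  2  3  4  5
dp[8][7] = 5. One LCS (by backtracking along matches): SCXCC.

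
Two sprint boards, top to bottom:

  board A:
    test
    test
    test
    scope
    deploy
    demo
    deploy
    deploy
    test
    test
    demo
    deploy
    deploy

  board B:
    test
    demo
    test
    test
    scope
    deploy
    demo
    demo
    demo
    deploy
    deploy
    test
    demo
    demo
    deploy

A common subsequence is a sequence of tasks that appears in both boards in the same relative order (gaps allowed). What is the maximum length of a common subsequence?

11

One common subsequence of length 11: test [1,1], then test [2,3], then test [3,4], then scope [4,5], then deploy [5,6], then demo [6,9], then deploy [7,10], then deploy [8,11], then test [9,12], then demo [11,14], then deploy [13,15]. dp[13][15] = 11 confirms this is the maximum.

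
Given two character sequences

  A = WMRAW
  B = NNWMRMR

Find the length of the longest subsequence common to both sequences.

One common subsequence of length 3: W [1,3] → M [2,6] → R [3,7]. Since dp[5][7] = 3, nothing longer is possible.

3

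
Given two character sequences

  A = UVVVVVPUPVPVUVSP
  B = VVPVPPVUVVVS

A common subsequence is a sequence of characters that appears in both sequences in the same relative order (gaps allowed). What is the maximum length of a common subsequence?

Pick V [2,1], V [3,2], V [4,4], V [6,7], U [8,8], V [10,9], V [12,10], V [14,11], S [15,12]; all 9 characters appear in both, in order. Since dp[16][12] = 9, nothing longer is possible.

9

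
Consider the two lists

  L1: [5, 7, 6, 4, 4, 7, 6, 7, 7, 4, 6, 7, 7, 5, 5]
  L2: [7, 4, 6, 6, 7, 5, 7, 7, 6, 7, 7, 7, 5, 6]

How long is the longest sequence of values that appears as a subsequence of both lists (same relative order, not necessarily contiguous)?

Taking 7 at L1[2]=L2[1], then 6 at L1[3]=L2[4], then 7 at L1[6]=L2[5], then 7 at L1[8]=L2[7], then 7 at L1[9]=L2[8], then 6 at L1[11]=L2[9], then 7 at L1[12]=L2[11], then 7 at L1[13]=L2[12], then 5 at L1[14]=L2[13] gives a common subsequence of length 9. dp[15][14] = 9 confirms this is the maximum.

9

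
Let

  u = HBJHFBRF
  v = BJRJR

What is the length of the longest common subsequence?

Let dp[i][j] be the LCS length of the first i characters of u and the first j characters of v. dp[i][j] = dp[i-1][j-1]+1 when the i-th and j-th characters match, else max(dp[i-1][j], dp[i][j-1]).
    ·  B  J  R  J  R
 ·  0  0  0  0  0  0
 H  0  0  0  0  0  0
 B  0  1  1  1  1  1
 J  0  1  2  2  2  2
 H  0  1  2  2  2  2
 F  0  1  2  2  2  2
 B  0  1  2  2  2  2
 R  0  1  2  3  3  3
 F  0  1  2  3  3  3
dp[8][5] = 3. One LCS (by backtracking along matches): BJR.

3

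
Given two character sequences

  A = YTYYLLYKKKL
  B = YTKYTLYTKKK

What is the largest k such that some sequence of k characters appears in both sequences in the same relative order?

Let dp[i][j] be the LCS length of the first i characters of A and the first j characters of B. dp[i][j] = dp[i-1][j-1]+1 when the i-th and j-th characters match, else max(dp[i-1][j], dp[i][j-1]).
    ·  Y  T  K  Y  T  L  Y  T  K  K  K
 ·  0  0  0  0  0  0  0  0  0  0  0  0
 Y  0  1  1  1  1  1  1  1  1  1  1  1
 T  0  1  2  2  2  2  2  2  2  2  2  2
 Y  0  1  2  2  3  3  3  3  3  3  3  3
 Y  0  1  2  2  3  3  3  4  4  4  4  4
 L  0  1  2  2  3  3  4  4  4  4  4  4
 L  0  1  2  2  3  3  4  4  4  4  4  4
 Y  0  1  2  2  3  3  4  5  5  5  5  5
 K  0  1  2  3  3  3  4  5  5  6  6  6
 K  0  1  2  3  3  3  4  5  5  6  7  7
 K  0  1  2  3  3  3  4  5  5  6  7  8
 L  0  1  2  3  3  3  4  5  5  6  7  8
dp[11][11] = 8. One LCS (by backtracking along matches): YTYLYKKK.

8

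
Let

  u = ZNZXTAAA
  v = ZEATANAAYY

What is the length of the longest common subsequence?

One common subsequence of length 5: Z (u #1, v #1) → T (u #5, v #4) → A (u #6, v #5) → A (u #7, v #7) → A (u #8, v #8). The LCS DP gives dp[8][10] = 5, so this is optimal.

5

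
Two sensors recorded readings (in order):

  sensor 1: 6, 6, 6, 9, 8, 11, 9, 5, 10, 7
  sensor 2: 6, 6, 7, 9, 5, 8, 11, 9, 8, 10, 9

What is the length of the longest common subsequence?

7

Let dp[i][j] be the LCS length of the first i values of sensor 1 and the first j values of sensor 2. dp[i][j] = dp[i-1][j-1]+1 when the i-th and j-th values match, else max(dp[i-1][j], dp[i][j-1]).
    ·  6  6  7  9  5  8 11  9  8 10  9
 ·  0  0  0  0  0  0  0  0  0  0  0  0
 6  0  1  1  1  1  1  1  1  1  1  1  1
 6  0  1  2  2  2  2  2  2  2  2  2  2
 6  0  1  2  2  2  2  2  2  2  2  2  2
 9  0  1  2  2  3  3  3  3  3  3  3  3
 8  0  1  2  2  3  3  4  4  4  4  4  4
11  0  1  2  2  3  3  4  5  5  5  5  5
 9  0  1  2  2  3  3  4  5  6  6  6  6
 5  0  1  2  2  3  4  4  5  6  6  6  6
10  0  1  2  2  3  4  4  5  6  6  7  7
 7  0  1  2  3  3  4  4  5  6  6  7  7
dp[10][11] = 7. One LCS (by backtracking along matches): 6, 6, 9, 8, 11, 9, 10.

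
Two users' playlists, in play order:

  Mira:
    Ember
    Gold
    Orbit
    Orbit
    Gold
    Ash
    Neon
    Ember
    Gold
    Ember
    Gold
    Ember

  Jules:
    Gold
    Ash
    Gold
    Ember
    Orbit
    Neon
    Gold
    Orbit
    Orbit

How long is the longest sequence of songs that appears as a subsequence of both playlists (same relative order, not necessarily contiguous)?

5

Pick Gold [5,1]; then Ash [6,2]; then Gold [9,3]; then Ember [10,4]; then Gold [11,7]; all 5 songs appear in both, in order. Since dp[12][9] = 5, nothing longer is possible.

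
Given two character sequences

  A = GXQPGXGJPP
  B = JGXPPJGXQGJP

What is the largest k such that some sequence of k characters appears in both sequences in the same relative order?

8

Let dp[i][j] be the LCS length of the first i characters of A and the first j characters of B. dp[i][j] = dp[i-1][j-1]+1 when the i-th and j-th characters match, else max(dp[i-1][j], dp[i][j-1]).
    ·  J  G  X  P  P  J  G  X  Q  G  J  P
 ·  0  0  0  0  0  0  0  0  0  0  0  0  0
 G  0  0  1  1  1  1  1  1  1  1  1  1  1
 X  0  0  1  2  2  2  2  2  2  2  2  2  2
 Q  0  0  1  2  2  2  2  2  2  3  3  3  3
 P  0  0  1  2  3  3  3  3  3  3  3  3  4
 G  0  0  1  2  3  3  3  4  4  4  4  4  4
 X  0  0  1  2  3  3  3  4  5  5  5  5  5
 G  0  0  1  2  3  3  3  4  5  5  6  6  6
 J  0  1  1  2  3  3  4  4  5  5  6  7  7
 P  0  1  1  2  3  4  4  4  5  5  6  7  8
 P  0  1  1  2  3  4  4  4  5  5  6  7  8
dp[10][12] = 8. One LCS (by backtracking along matches): GXPGXGJP.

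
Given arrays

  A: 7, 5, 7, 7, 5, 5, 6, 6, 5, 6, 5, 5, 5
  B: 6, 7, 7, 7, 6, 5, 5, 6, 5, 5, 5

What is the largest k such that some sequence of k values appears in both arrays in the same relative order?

Taking 7 [1,2], 7 [3,3], 7 [4,4], 5 [6,6], 5 [9,7], 6 [10,8], 5 [11,9], 5 [12,10], 5 [13,11] gives a common subsequence of length 9, and the DP table's final entry dp[13][11] is also 9, so no common subsequence is longer.

9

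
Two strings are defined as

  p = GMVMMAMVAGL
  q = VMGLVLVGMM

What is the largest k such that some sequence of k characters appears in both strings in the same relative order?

Pick G [1,3]; then V [3,7]; then M [5,9]; then M [7,10]; all 4 characters appear in both, in order. Since dp[11][10] = 4, nothing longer is possible.

4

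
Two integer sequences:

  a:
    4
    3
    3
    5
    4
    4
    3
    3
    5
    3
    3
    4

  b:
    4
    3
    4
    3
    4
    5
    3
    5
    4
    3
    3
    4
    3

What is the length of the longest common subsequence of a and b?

9

Pick 4 (a #1, b #1), 3 (a #2, b #2), 3 (a #3, b #4), 5 (a #4, b #6), 3 (a #8, b #7), 5 (a #9, b #8), 3 (a #10, b #10), 3 (a #11, b #11), 4 (a #12, b #12); all 9 values appear in both, in order, and the DP table's final entry dp[12][13] is also 9, so no common subsequence is longer.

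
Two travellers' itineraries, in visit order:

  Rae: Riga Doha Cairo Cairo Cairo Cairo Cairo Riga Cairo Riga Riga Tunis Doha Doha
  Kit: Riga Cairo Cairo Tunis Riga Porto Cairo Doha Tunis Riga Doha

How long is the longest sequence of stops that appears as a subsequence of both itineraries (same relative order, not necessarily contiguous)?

Taking Riga (Rae #1, Kit #1), Cairo (Rae #3, Kit #2), Cairo (Rae #4, Kit #3), Riga (Rae #8, Kit #5), Cairo (Rae #9, Kit #7), Riga (Rae #11, Kit #10), Doha (Rae #14, Kit #11) gives a common subsequence of length 7. dp[14][11] = 7 confirms this is the maximum.

7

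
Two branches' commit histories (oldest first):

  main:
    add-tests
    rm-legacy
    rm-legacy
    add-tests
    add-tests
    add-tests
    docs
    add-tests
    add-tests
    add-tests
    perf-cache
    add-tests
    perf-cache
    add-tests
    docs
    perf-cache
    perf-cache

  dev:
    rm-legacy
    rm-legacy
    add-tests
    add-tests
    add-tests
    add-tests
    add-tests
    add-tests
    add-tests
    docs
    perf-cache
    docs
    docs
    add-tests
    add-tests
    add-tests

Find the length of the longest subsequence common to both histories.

Match rm-legacy at main[2]=dev[1] → rm-legacy at main[3]=dev[2] → add-tests at main[4]=dev[4] → add-tests at main[5]=dev[5] → add-tests at main[6]=dev[6] → add-tests at main[8]=dev[7] → add-tests at main[9]=dev[8] → add-tests at main[10]=dev[9] → perf-cache at main[11]=dev[11] → add-tests at main[12]=dev[15] → add-tests at main[14]=dev[16] — 11 commits in the same relative order in both. Since dp[17][16] = 11, nothing longer is possible.

11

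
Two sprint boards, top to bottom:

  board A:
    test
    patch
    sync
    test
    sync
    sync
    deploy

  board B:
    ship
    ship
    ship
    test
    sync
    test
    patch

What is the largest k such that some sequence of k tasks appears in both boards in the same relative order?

Taking test at board A[1]=board B[4], sync at board A[3]=board B[5], test at board A[4]=board B[6] gives a common subsequence of length 3. The LCS DP gives dp[7][7] = 3, so this is optimal.

3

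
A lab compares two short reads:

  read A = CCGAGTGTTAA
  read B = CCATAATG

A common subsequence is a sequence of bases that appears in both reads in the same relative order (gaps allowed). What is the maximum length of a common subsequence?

6

Pick C (read A #1, read B #1); then C (read A #2, read B #2); then A (read A #4, read B #3); then T (read A #9, read B #4); then A (read A #10, read B #5); then A (read A #11, read B #6); all 6 bases appear in both, in order. Since dp[11][8] = 6, nothing longer is possible.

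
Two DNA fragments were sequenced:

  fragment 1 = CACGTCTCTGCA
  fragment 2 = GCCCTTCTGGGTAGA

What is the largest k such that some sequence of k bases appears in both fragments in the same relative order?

8

Pick C at fragment 1[1]=fragment 2[3], C at fragment 1[3]=fragment 2[4], T at fragment 1[5]=fragment 2[6], C at fragment 1[6]=fragment 2[7], T at fragment 1[7]=fragment 2[8], T at fragment 1[9]=fragment 2[12], G at fragment 1[10]=fragment 2[14], A at fragment 1[12]=fragment 2[15]; all 8 bases appear in both, in order. The LCS DP gives dp[12][15] = 8, so this is optimal.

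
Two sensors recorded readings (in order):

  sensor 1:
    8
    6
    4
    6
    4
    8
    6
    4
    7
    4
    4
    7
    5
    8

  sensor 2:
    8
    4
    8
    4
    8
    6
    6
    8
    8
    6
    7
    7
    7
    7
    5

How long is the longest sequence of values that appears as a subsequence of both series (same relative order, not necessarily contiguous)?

Taking 8 [1,5], then 6 [2,6], then 6 [4,7], then 8 [6,9], then 6 [7,10], then 7 [9,13], then 7 [12,14], then 5 [13,15] gives a common subsequence of length 8. The LCS DP gives dp[14][15] = 8, so this is optimal.

8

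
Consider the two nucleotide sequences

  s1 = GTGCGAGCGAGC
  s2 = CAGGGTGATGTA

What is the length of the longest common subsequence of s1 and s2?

Match G (s1 #1, s2 #5), then T (s1 #2, s2 #6), then G (s1 #5, s2 #7), then A (s1 #6, s2 #8), then G (s1 #7, s2 #10), then A (s1 #10, s2 #12) — 6 bases in the same relative order in both. The LCS DP gives dp[12][12] = 6, so this is optimal.

6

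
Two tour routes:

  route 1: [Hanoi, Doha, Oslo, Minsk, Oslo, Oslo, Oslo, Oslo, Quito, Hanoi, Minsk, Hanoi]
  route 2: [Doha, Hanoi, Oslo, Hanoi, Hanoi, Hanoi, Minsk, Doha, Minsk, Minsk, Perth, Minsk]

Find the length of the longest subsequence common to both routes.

4

Pick Hanoi [1,6], Doha [2,8], Minsk [4,10], Minsk [11,12]; all 4 stops appear in both, in order. The LCS DP gives dp[12][12] = 4, so this is optimal.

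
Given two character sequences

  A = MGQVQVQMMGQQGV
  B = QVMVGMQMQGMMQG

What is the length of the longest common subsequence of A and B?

8

One common subsequence of length 8: M (A #1, B #3), G (A #2, B #5), Q (A #3, B #7), Q (A #5, B #9), M (A #8, B #11), M (A #9, B #12), Q (A #12, B #13), G (A #13, B #14). Since dp[14][14] = 8, nothing longer is possible.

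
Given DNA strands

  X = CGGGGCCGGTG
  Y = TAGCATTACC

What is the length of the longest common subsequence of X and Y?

Match C at X[1]=Y[4], C at X[6]=Y[9], C at X[7]=Y[10] — 3 bases in the same relative order in both. Since dp[11][10] = 3, nothing longer is possible.

3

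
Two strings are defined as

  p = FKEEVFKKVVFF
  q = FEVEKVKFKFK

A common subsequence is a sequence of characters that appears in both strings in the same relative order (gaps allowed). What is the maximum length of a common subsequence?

Let dp[i][j] be the LCS length of the first i characters of p and the first j characters of q. dp[i][j] = dp[i-1][j-1]+1 when the i-th and j-th characters match, else max(dp[i-1][j], dp[i][j-1]).
    ·  F  E  V  E  K  V  K  F  K  F  K
 ·  0  0  0  0  0  0  0  0  0  0  0  0
 F  0  1  1  1  1  1  1  1  1  1  1  1
 K  0  1  1  1  1  2  2  2  2  2  2  2
 E  0  1  2  2  2  2  2  2  2  2  2  2
 E  0  1  2  2  3  3  3  3  3  3  3  3
 V  0  1  2  3  3  3  4  4  4  4  4  4
 F  0  1  2  3  3  3  4  4  5  5  5  5
 K  0  1  2  3  3  4  4  5  5  6  6  6
 K  0  1  2  3  3  4  4  5  5  6  6  7
 V  0  1  2  3  3  4  5  5  5  6  6  7
 V  0  1  2  3  3  4  5  5  5  6  6  7
 F  0  1  2  3  3  4  5  5  6  6  7  7
 F  0  1  2  3  3  4  5  5  6  6  7  7
dp[12][11] = 7. One LCS (by backtracking along matches): FEEVFKK.

7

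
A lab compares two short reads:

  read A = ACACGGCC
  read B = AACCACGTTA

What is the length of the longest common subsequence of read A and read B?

5

Let dp[i][j] be the LCS length of the first i bases of read A and the first j bases of read B. dp[i][j] = dp[i-1][j-1]+1 when the i-th and j-th bases match, else max(dp[i-1][j], dp[i][j-1]).
    ·  A  A  C  C  A  C  G  T  T  A
 ·  0  0  0  0  0  0  0  0  0  0  0
 A  0  1  1  1  1  1  1  1  1  1  1
 C  0  1  1  2  2  2  2  2  2  2  2
 A  0  1  2  2  2  3  3  3  3  3  3
 C  0  1  2  3  3  3  4  4  4  4  4
 G  0  1  2  3  3  3  4  5  5  5  5
 G  0  1  2  3  3  3  4  5  5  5  5
 C  0  1  2  3  4  4  4  5  5  5  5
 C  0  1  2  3  4  4  5  5  5  5  5
dp[8][10] = 5. One LCS (by backtracking along matches): ACACG.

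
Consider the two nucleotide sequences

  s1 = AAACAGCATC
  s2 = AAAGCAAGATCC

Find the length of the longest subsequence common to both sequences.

Let dp[i][j] be the LCS length of the first i bases of s1 and the first j bases of s2. dp[i][j] = dp[i-1][j-1]+1 when the i-th and j-th bases match, else max(dp[i-1][j], dp[i][j-1]).
    ·  A  A  A  G  C  A  A  G  A  T  C  C
 ·  0  0  0  0  0  0  0  0  0  0  0  0  0
 A  0  1  1  1  1  1  1  1  1  1  1  1  1
 A  0  1  2  2  2  2  2  2  2  2  2  2  2
 A  0  1  2  3  3  3  3  3  3  3  3  3  3
 C  0  1  2  3  3  4  4  4  4  4  4  4  4
 A  0  1  2  3  3  4  5  5  5  5  5  5  5
 G  0  1  2  3  4  4  5  5  6  6  6  6  6
 C  0  1  2  3  4  5  5  5  6  6  6  7  7
 A  0  1  2  3  4  5  6  6  6  7  7  7  7
 T  0  1  2  3  4  5  6  6  6  7  8  8  8
 C  0  1  2  3  4  5  6  6  6  7  8  9  9
dp[10][12] = 9. One LCS (by backtracking along matches): AAACAGATC.

9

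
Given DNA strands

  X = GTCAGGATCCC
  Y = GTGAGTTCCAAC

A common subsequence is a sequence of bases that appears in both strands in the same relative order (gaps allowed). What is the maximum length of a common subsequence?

One common subsequence of length 8: G (X #1, Y #1), T (X #2, Y #2), A (X #4, Y #4), G (X #5, Y #5), T (X #8, Y #7), C (X #9, Y #8), C (X #10, Y #9), C (X #11, Y #12). dp[11][12] = 8 confirms this is the maximum.

8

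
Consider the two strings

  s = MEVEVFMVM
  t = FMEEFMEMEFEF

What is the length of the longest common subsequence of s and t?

6

Taking M at s[1]=t[2]; then E at s[2]=t[3]; then E at s[4]=t[4]; then F at s[6]=t[5]; then M at s[7]=t[6]; then M at s[9]=t[8] gives a common subsequence of length 6. Since dp[9][12] = 6, nothing longer is possible.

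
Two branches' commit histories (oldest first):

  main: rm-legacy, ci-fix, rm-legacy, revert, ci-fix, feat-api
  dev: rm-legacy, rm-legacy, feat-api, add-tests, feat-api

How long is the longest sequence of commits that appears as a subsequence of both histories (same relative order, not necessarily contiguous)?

One common subsequence of length 3: rm-legacy at main[1]=dev[1]; then rm-legacy at main[3]=dev[2]; then feat-api at main[6]=dev[5], and the DP table's final entry dp[6][5] is also 3, so no common subsequence is longer.

3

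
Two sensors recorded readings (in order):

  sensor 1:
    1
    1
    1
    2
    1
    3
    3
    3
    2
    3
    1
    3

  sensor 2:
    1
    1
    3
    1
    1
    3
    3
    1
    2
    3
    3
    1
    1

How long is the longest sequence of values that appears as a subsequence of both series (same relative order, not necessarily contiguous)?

Taking 1 [1,1]; then 1 [2,2]; then 1 [3,4]; then 1 [5,5]; then 3 [6,6]; then 3 [7,7]; then 3 [8,10]; then 3 [10,11]; then 1 [11,13] gives a common subsequence of length 9. dp[12][13] = 9 confirms this is the maximum.

9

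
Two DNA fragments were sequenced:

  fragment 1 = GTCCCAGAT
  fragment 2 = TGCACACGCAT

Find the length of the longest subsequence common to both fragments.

7

Taking G (fragment 1 #1, fragment 2 #2); then C (fragment 1 #3, fragment 2 #3); then C (fragment 1 #4, fragment 2 #5); then C (fragment 1 #5, fragment 2 #7); then G (fragment 1 #7, fragment 2 #8); then A (fragment 1 #8, fragment 2 #10); then T (fragment 1 #9, fragment 2 #11) gives a common subsequence of length 7, and the DP table's final entry dp[9][11] is also 7, so no common subsequence is longer.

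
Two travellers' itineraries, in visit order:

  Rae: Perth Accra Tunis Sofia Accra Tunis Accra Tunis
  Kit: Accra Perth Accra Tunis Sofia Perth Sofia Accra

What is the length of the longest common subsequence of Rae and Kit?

Taking Perth [1,2], then Accra [2,3], then Tunis [3,4], then Sofia [4,7], then Accra [7,8] gives a common subsequence of length 5. Since dp[8][8] = 5, nothing longer is possible.

5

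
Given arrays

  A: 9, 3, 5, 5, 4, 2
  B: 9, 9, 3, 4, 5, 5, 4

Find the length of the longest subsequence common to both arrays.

5

Pick 9 (A #1, B #2) → 3 (A #2, B #3) → 5 (A #3, B #5) → 5 (A #4, B #6) → 4 (A #5, B #7); all 5 values appear in both, in order, and the DP table's final entry dp[6][7] is also 5, so no common subsequence is longer.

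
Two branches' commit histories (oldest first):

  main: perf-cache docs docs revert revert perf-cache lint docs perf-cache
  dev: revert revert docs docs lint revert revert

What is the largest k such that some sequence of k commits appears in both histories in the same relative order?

4

Taking docs [2,3], then docs [3,4], then revert [4,6], then revert [5,7] gives a common subsequence of length 4. dp[9][7] = 4 confirms this is the maximum.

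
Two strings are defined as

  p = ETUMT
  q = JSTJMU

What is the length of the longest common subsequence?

2

Match T (p #2, q #3); then U (p #3, q #6) — 2 characters in the same relative order in both. dp[5][6] = 2 confirms this is the maximum.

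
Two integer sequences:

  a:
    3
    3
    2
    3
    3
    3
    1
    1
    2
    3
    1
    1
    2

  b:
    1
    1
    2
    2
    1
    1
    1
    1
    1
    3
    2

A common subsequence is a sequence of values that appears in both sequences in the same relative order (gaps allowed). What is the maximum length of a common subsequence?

Pick 2 [3,4] → 1 [7,6] → 1 [8,7] → 1 [11,8] → 1 [12,9] → 2 [13,11]; all 6 values appear in both, in order, and the DP table's final entry dp[13][11] is also 6, so no common subsequence is longer.

6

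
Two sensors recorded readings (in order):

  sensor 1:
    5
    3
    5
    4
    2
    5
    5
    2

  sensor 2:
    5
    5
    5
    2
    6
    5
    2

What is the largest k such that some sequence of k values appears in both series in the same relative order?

Let dp[i][j] be the LCS length of the first i values of sensor 1 and the first j values of sensor 2. dp[i][j] = dp[i-1][j-1]+1 when the i-th and j-th values match, else max(dp[i-1][j], dp[i][j-1]).
    ·  5  5  5  2  6  5  2
 ·  0  0  0  0  0  0  0  0
 5  0  1  1  1  1  1  1  1
 3  0  1  1  1  1  1  1  1
 5  0  1  2  2  2  2  2  2
 4  0  1  2  2  2  2  2  2
 2  0  1  2  2  3  3  3  3
 5  0  1  2  3  3  3  4  4
 5  0  1  2  3  3  3  4  4
 2  0  1  2  3  4  4  4  5
dp[8][7] = 5. One LCS (by backtracking along matches): 5, 5, 2, 5, 2.

5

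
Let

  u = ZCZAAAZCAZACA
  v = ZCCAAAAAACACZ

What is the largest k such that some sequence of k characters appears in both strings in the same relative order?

9

Pick Z (u #1, v #1) → C (u #2, v #3) → A (u #4, v #5) → A (u #5, v #6) → A (u #6, v #7) → A (u #9, v #8) → A (u #11, v #9) → C (u #12, v #10) → A (u #13, v #11); all 9 characters appear in both, in order, and the DP table's final entry dp[13][13] is also 9, so no common subsequence is longer.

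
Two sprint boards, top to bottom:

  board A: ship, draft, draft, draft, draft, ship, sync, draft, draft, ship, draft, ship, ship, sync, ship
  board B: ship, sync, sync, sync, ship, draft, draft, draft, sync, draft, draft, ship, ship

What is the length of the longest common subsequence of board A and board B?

Pick ship at board A[1]=board B[5], draft at board A[3]=board B[6], draft at board A[4]=board B[7], draft at board A[5]=board B[8], sync at board A[7]=board B[9], draft at board A[9]=board B[10], draft at board A[11]=board B[11], ship at board A[13]=board B[12], ship at board A[15]=board B[13]; all 9 tasks appear in both, in order, and the DP table's final entry dp[15][13] is also 9, so no common subsequence is longer.

9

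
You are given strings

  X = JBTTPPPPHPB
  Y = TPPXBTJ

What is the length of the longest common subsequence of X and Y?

Let dp[i][j] be the LCS length of the first i characters of X and the first j characters of Y. dp[i][j] = dp[i-1][j-1]+1 when the i-th and j-th characters match, else max(dp[i-1][j], dp[i][j-1]).
    ·  T  P  P  X  B  T  J
 ·  0  0  0  0  0  0  0  0
 J  0  0  0  0  0  0  0  1
 B  0  0  0  0  0  1  1  1
 T  0  1  1  1  1  1  2  2
 T  0  1  1  1  1  1  2  2
 P  0  1  2  2  2  2  2  2
 P  0  1  2  3  3  3  3  3
 P  0  1  2  3  3  3  3  3
 P  0  1  2  3  3  3  3  3
 H  0  1  2  3  3  3  3  3
 P  0  1  2  3  3  3  3  3
 B  0  1  2  3  3  4  4  4
dp[11][7] = 4. One LCS (by backtracking along matches): TPPB.

4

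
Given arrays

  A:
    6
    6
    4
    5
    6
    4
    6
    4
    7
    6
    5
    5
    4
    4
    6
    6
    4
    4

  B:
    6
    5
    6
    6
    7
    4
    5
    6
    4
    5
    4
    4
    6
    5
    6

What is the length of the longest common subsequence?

Taking 6 (A #1, B #3), 6 (A #2, B #4), 4 (A #3, B #6), 5 (A #4, B #7), 6 (A #7, B #8), 4 (A #8, B #9), 5 (A #12, B #10), 4 (A #13, B #11), 4 (A #14, B #12), 6 (A #15, B #13), 6 (A #16, B #15) gives a common subsequence of length 11. The LCS DP gives dp[18][15] = 11, so this is optimal.

11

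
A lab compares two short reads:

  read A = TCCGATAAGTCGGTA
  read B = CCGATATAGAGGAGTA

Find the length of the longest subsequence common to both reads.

Pick C at read A[2]=read B[1], then C at read A[3]=read B[2], then G at read A[4]=read B[3], then A at read A[5]=read B[6], then T at read A[6]=read B[7], then A at read A[7]=read B[8], then A at read A[8]=read B[10], then G at read A[9]=read B[11], then G at read A[12]=read B[12], then G at read A[13]=read B[14], then T at read A[14]=read B[15], then A at read A[15]=read B[16]; all 12 bases appear in both, in order, and the DP table's final entry dp[15][16] is also 12, so no common subsequence is longer.

12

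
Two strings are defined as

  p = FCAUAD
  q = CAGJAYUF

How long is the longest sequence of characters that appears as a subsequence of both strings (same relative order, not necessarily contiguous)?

3

One common subsequence of length 3: C [2,1], A [3,5], U [4,7]. The LCS DP gives dp[6][8] = 3, so this is optimal.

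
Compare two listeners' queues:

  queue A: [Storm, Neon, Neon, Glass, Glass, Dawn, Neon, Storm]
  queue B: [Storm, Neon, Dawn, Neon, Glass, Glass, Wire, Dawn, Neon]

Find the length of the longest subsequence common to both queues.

7

Taking Storm (queue A #1, queue B #1), then Neon (queue A #2, queue B #2), then Neon (queue A #3, queue B #4), then Glass (queue A #4, queue B #5), then Glass (queue A #5, queue B #6), then Dawn (queue A #6, queue B #8), then Neon (queue A #7, queue B #9) gives a common subsequence of length 7, and the DP table's final entry dp[8][9] is also 7, so no common subsequence is longer.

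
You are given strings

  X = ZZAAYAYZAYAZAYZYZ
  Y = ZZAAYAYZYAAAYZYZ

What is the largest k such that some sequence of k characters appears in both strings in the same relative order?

15

Pick Z [1,1], Z [2,2], A [3,3], A [4,4], Y [5,5], A [6,6], Y [7,7], Z [8,8], A [9,10], A [11,11], A [13,12], Y [14,13], Z [15,14], Y [16,15], Z [17,16]; all 15 characters appear in both, in order, and the DP table's final entry dp[17][16] is also 15, so no common subsequence is longer.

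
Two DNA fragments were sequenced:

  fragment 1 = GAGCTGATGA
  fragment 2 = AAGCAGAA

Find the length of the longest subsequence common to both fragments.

Let dp[i][j] be the LCS length of the first i bases of fragment 1 and the first j bases of fragment 2. dp[i][j] = dp[i-1][j-1]+1 when the i-th and j-th bases match, else max(dp[i-1][j], dp[i][j-1]).
    ·  A  A  G  C  A  G  A  A
 ·  0  0  0  0  0  0  0  0  0
 G  0  0  0  1  1  1  1  1  1
 A  0  1  1  1  1  2  2  2  2
 G  0  1  1  2  2  2  3  3  3
 C  0  1  1  2  3  3  3  3  3
 T  0  1  1  2  3  3  3  3  3
 G  0  1  1  2  3  3  4  4  4
 A  0  1  2  2  3  4  4  5  5
 T  0  1  2  2  3  4  4  5  5
 G  0  1  2  3  3  4  5  5  5
 A  0  1  2  3  3  4  5  6  6
dp[10][8] = 6. One LCS (by backtracking along matches): AGCGAA.

6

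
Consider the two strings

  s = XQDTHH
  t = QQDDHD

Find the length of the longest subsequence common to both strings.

Let dp[i][j] be the LCS length of the first i characters of s and the first j characters of t. dp[i][j] = dp[i-1][j-1]+1 when the i-th and j-th characters match, else max(dp[i-1][j], dp[i][j-1]).
    ·  Q  Q  D  D  H  D
 ·  0  0  0  0  0  0  0
 X  0  0  0  0  0  0  0
 Q  0  1  1  1  1  1  1
 D  0  1  1  2  2  2  2
 T  0  1  1  2  2  2  2
 H  0  1  1  2  2  3  3
 H  0  1  1  2  2  3  3
dp[6][6] = 3. One LCS (by backtracking along matches): QDH.

3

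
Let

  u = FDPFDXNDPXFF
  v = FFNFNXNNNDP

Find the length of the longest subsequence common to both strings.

Let dp[i][j] be the LCS length of the first i characters of u and the first j characters of v. dp[i][j] = dp[i-1][j-1]+1 when the i-th and j-th characters match, else max(dp[i-1][j], dp[i][j-1]).
    ·  F  F  N  F  N  X  N  N  N  D  P
 ·  0  0  0  0  0  0  0  0  0  0  0  0
 F  0  1  1  1  1  1  1  1  1  1  1  1
 D  0  1  1  1  1  1  1  1  1  1  2  2
 P  0  1  1  1  1  1  1  1  1  1  2  3
 F  0  1  2  2  2  2  2  2  2  2  2  3
 D  0  1  2  2  2  2  2  2  2  2  3  3
 X  0  1  2  2  2  2  3  3  3  3  3  3
 N  0  1  2  3  3  3  3  4  4  4  4  4
 D  0  1  2  3  3  3  3  4  4  4  5  5
 P  0  1  2  3  3  3  3  4  4  4  5  6
 X  0  1  2  3  3  3  4  4  4  4  5  6
 F  0  1  2  3  4  4  4  4  4  4  5  6
 F  0  1  2  3  4  4  4  4  4  4  5  6
dp[12][11] = 6. One LCS (by backtracking along matches): FFXNDP.

6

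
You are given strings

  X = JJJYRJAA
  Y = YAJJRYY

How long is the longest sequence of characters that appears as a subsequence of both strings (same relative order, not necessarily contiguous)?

Let dp[i][j] be the LCS length of the first i characters of X and the first j characters of Y. dp[i][j] = dp[i-1][j-1]+1 when the i-th and j-th characters match, else max(dp[i-1][j], dp[i][j-1]).
    ·  Y  A  J  J  R  Y  Y
 ·  0  0  0  0  0  0  0  0
 J  0  0  0  1  1  1  1  1
 J  0  0  0  1  2  2  2  2
 J  0  0  0  1  2  2  2  2
 Y  0  1  1  1  2  2  3  3
 R  0  1  1  1  2  3  3  3
 J  0  1  1  2  2  3  3  3
 A  0  1  2  2  2  3  3  3
 A  0  1  2  2  2  3  3  3
dp[8][7] = 3. One LCS (by backtracking along matches): JJY.

3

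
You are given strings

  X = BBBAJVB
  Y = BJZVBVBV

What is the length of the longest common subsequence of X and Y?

Let dp[i][j] be the LCS length of the first i characters of X and the first j characters of Y. dp[i][j] = dp[i-1][j-1]+1 when the i-th and j-th characters match, else max(dp[i-1][j], dp[i][j-1]).
    ·  B  J  Z  V  B  V  B  V
 ·  0  0  0  0  0  0  0  0  0
 B  0  1  1  1  1  1  1  1  1
 B  0  1  1  1  1  2  2  2  2
 B  0  1  1  1  1  2  2  3  3
 A  0  1  1  1  1  2  2  3  3
 J  0  1  2  2  2  2  2  3  3
 V  0  1  2  2  3  3  3  3  4
 B  0  1  2  2  3  4  4  4  4
dp[7][8] = 4. One LCS (by backtracking along matches): BBBV.

4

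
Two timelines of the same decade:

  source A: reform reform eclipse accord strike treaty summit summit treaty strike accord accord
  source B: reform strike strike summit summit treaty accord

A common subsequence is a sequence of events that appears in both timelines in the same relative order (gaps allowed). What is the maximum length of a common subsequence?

Match reform (source A #1, source B #1), then strike (source A #5, source B #3), then summit (source A #7, source B #4), then summit (source A #8, source B #5), then treaty (source A #9, source B #6), then accord (source A #12, source B #7) — 6 events in the same relative order in both. Since dp[12][7] = 6, nothing longer is possible.

6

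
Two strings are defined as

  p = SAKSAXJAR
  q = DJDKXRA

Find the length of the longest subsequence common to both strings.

3

One common subsequence of length 3: K at p[3]=q[4], then X at p[6]=q[5], then A at p[8]=q[7]. The LCS DP gives dp[9][7] = 3, so this is optimal.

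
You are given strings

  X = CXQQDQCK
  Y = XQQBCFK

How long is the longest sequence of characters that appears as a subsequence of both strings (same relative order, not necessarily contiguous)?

5

Pick X (X #2, Y #1), Q (X #3, Y #2), Q (X #4, Y #3), C (X #7, Y #5), K (X #8, Y #7); all 5 characters appear in both, in order. The LCS DP gives dp[8][7] = 5, so this is optimal.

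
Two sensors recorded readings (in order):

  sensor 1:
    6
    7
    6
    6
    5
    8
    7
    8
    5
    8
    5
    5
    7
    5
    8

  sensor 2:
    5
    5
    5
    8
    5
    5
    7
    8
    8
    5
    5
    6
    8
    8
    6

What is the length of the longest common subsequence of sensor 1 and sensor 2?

Match 5 [5,3]; then 8 [6,4]; then 7 [7,7]; then 8 [8,8]; then 8 [10,9]; then 5 [11,10]; then 5 [12,11]; then 8 [15,14] — 8 values in the same relative order in both. Since dp[15][15] = 8, nothing longer is possible.

8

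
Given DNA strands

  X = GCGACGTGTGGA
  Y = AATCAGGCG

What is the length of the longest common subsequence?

Let dp[i][j] be the LCS length of the first i bases of X and the first j bases of Y. dp[i][j] = dp[i-1][j-1]+1 when the i-th and j-th bases match, else max(dp[i-1][j], dp[i][j-1]).
    ·  A  A  T  C  A  G  G  C  G
 ·  0  0  0  0  0  0  0  0  0  0
 G  0  0  0  0  0  0  1  1  1  1
 C  0  0  0  0  1  1  1  1  2  2
 G  0  0  0  0  1  1  2  2  2  3
 A  0  1  1  1  1  2  2  2  2  3
 C  0  1  1  1  2  2  2  2  3  3
 G  0  1  1  1  2  2  3  3  3  4
 T  0  1  1  2  2  2  3  3  3  4
 G  0  1  1  2  2  2  3  4  4  4
 T  0  1  1  2  2  2  3  4  4  4
 G  0  1  1  2  2  2  3  4  4  5
 G  0  1  1  2  2  2  3  4  4  5
 A  0  1  2  2  2  3  3  4  4  5
dp[12][9] = 5. One LCS (by backtracking along matches): CAGGG.

5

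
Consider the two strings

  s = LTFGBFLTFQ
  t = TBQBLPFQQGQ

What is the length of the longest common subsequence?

Pick T at s[2]=t[1] → B at s[5]=t[4] → L at s[7]=t[5] → F at s[9]=t[7] → Q at s[10]=t[11]; all 5 characters appear in both, in order. The LCS DP gives dp[10][11] = 5, so this is optimal.

5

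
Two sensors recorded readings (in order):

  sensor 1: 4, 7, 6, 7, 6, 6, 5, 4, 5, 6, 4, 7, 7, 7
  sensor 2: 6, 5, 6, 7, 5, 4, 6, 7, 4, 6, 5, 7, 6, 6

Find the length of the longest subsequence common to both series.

7

One common subsequence of length 7: 6 at sensor 1[3]=sensor 2[3]; then 7 at sensor 1[4]=sensor 2[4]; then 5 at sensor 1[7]=sensor 2[5]; then 4 at sensor 1[8]=sensor 2[6]; then 6 at sensor 1[10]=sensor 2[7]; then 4 at sensor 1[11]=sensor 2[9]; then 7 at sensor 1[12]=sensor 2[12]. dp[14][14] = 7 confirms this is the maximum.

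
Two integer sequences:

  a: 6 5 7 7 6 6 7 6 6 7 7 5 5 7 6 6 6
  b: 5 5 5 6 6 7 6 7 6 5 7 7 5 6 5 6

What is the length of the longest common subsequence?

One common subsequence of length 11: 5 [2,3]; then 6 [5,4]; then 6 [6,5]; then 7 [7,6]; then 6 [8,7]; then 6 [9,9]; then 7 [10,11]; then 7 [11,12]; then 5 [12,13]; then 5 [13,15]; then 6 [17,16]. The LCS DP gives dp[17][16] = 11, so this is optimal.

11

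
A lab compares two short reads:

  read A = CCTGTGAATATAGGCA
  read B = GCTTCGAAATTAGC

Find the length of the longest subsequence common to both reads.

11

Pick C at read A[2]=read B[2] → T at read A[3]=read B[3] → T at read A[5]=read B[4] → G at read A[6]=read B[6] → A at read A[7]=read B[8] → A at read A[8]=read B[9] → T at read A[9]=read B[10] → T at read A[11]=read B[11] → A at read A[12]=read B[12] → G at read A[14]=read B[13] → C at read A[15]=read B[14]; all 11 bases appear in both, in order, and the DP table's final entry dp[16][14] is also 11, so no common subsequence is longer.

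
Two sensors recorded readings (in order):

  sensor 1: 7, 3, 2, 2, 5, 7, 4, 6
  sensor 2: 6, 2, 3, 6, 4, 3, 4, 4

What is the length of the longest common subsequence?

Taking 3 at sensor 1[2]=sensor 2[6], 4 at sensor 1[7]=sensor 2[8] gives a common subsequence of length 2, and the DP table's final entry dp[8][8] is also 2, so no common subsequence is longer.

2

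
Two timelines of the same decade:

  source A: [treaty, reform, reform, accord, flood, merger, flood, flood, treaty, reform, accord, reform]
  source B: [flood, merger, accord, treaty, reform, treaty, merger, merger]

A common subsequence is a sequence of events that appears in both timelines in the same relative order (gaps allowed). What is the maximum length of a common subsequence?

4

Taking flood [5,1] → merger [6,2] → treaty [9,4] → reform [10,5] gives a common subsequence of length 4. The LCS DP gives dp[12][8] = 4, so this is optimal.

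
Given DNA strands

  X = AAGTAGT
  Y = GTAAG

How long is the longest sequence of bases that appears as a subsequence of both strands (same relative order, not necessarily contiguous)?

4

Taking G (X #3, Y #1) → T (X #4, Y #2) → A (X #5, Y #4) → G (X #6, Y #5) gives a common subsequence of length 4. dp[7][5] = 4 confirms this is the maximum.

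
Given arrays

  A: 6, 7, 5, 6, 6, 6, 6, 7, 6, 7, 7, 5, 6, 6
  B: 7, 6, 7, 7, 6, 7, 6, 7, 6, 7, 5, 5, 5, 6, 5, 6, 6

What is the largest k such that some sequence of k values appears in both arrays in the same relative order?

10

Taking 6 (A #1, B #2), 7 (A #2, B #4), 6 (A #4, B #5), 6 (A #5, B #7), 6 (A #7, B #9), 7 (A #8, B #10), 6 (A #9, B #14), 5 (A #12, B #15), 6 (A #13, B #16), 6 (A #14, B #17) gives a common subsequence of length 10. The LCS DP gives dp[14][17] = 10, so this is optimal.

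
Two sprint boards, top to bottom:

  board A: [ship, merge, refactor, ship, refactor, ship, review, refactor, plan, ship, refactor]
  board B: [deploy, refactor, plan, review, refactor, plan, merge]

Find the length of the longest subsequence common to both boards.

One common subsequence of length 4: refactor (board A #3, board B #2); then review (board A #7, board B #4); then refactor (board A #8, board B #5); then plan (board A #9, board B #6). The LCS DP gives dp[11][7] = 4, so this is optimal.

4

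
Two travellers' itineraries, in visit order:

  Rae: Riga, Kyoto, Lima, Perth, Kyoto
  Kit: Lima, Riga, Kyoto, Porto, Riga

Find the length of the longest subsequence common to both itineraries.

2

Taking Riga at Rae[1]=Kit[2], then Kyoto at Rae[2]=Kit[3] gives a common subsequence of length 2. The LCS DP gives dp[5][5] = 2, so this is optimal.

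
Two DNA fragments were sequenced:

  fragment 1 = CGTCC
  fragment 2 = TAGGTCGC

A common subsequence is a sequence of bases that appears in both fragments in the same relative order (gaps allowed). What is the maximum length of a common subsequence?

4

Let dp[i][j] be the LCS length of the first i bases of fragment 1 and the first j bases of fragment 2. dp[i][j] = dp[i-1][j-1]+1 when the i-th and j-th bases match, else max(dp[i-1][j], dp[i][j-1]).
    ·  T  A  G  G  T  C  G  C
 ·  0  0  0  0  0  0  0  0  0
 C  0  0  0  0  0  0  1  1  1
 G  0  0  0  1  1  1  1  2  2
 T  0  1  1  1  1  2  2  2  2
 C  0  1  1  1  1  2  3  3  3
 C  0  1  1  1  1  2  3  3  4
dp[5][8] = 4. One LCS (by backtracking along matches): GTCC.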